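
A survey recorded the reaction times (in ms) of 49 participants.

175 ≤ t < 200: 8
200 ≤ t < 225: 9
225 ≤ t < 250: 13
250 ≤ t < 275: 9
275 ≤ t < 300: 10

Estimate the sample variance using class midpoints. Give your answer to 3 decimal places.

1167.623

Midpoints: 187.5, 212.5, 237.5, 262.5, 287.5
n = 49, Σfm = 11737.5, mean = 239.5408
Σfm² = 2867656.25
Σf(m − x̄)² = Σfm² − (Σfm)²/n = 2867656.25 − 11737.5²/49 = 56045.9184
Sample variance = 56045.9184 / 48 = 1167.6233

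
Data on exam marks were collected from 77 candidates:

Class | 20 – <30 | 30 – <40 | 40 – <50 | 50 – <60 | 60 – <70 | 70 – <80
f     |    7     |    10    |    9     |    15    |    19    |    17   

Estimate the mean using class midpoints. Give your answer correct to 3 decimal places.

55.390

Midpoints: 25, 35, 45, 55, 65, 75
Σfm = 7×25 + 10×35 + 9×45 + 15×55 + 19×65 + 17×75 = 4265
n = Σf = 77
Mean = 4265 / 77 = 55.3896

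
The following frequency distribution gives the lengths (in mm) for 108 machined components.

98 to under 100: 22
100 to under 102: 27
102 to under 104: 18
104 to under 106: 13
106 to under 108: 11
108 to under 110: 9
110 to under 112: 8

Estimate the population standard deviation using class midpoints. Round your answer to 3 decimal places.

3.732

Midpoints: 99, 101, 103, 105, 107, 109, 111
n = 108, Σfm = 11170, mean = 103.4259
Σfm² = 1156772
Σf(m − x̄)² = Σfm² − (Σfm)²/n = 1156772 − 11170²/108 = 1504.4074
Population variance = 1504.4074 / 108 = 13.9297
Standard deviation = √13.9297 = 3.7323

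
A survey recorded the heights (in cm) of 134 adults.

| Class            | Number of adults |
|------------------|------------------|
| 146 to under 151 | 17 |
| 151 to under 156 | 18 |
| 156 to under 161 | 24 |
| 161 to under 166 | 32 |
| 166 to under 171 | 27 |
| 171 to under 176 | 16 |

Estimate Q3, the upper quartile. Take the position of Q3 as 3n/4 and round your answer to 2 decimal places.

167.76

Cumulative frequencies: 17, 35, 59, 91, 118, 134
n = 134; position = 3n/4 = 100.5.
This falls in the class 166 to under 171: L = 166, F = 91, f = 27, h = 5.
Upper quartile ≈ 166 + ((100.5 − 91) / 27) × 5 = 167.7593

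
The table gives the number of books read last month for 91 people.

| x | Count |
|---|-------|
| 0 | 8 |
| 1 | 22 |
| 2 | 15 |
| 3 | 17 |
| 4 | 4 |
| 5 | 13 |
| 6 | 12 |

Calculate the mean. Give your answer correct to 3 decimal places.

Values: 0, 1, 2, 3, 4, 5, 6
Σfx = 8×0 + 22×1 + 15×2 + 17×3 + 4×4 + 13×5 + 12×6 = 256
n = Σf = 91
Mean = 256 / 91 = 2.8132

2.813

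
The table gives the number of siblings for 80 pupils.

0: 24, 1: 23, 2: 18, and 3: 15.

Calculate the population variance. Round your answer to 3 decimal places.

Values: 0, 1, 2, 3
n = 80, Σfx = 104, mean = 1.3000
Σfx² = 230
Σf(x − x̄)² = Σfx² − (Σfx)²/n = 230 − 104²/80 = 94.8000
Population variance = 94.8000 / 80 = 1.1850

1.185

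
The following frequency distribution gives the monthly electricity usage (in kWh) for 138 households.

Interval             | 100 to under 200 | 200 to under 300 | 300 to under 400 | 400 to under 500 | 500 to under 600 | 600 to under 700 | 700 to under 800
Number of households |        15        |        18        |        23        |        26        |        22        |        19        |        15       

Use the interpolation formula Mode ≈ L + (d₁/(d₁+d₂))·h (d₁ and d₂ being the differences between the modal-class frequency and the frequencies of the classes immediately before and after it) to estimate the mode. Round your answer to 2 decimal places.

Modal class: 400 to under 500 (highest frequency 26).
d₁ = 26 − 23 = 3, d₂ = 26 − 22 = 4
Mode ≈ 400 + (3/(3+4)) × 100 = 400 + 42.8571 = 442.8571

442.86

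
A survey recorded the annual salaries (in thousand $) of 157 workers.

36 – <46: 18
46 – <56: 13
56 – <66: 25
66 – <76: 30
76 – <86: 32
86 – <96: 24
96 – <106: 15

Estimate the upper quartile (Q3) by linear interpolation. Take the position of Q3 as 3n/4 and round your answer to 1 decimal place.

85.9

Cumulative frequencies: 18, 31, 56, 86, 118, 142, 157
n = 157; position = 3n/4 = 117.75.
This falls in the class 76 – <86: L = 76, F = 86, f = 32, h = 10.
Upper quartile ≈ 76 + ((117.75 − 86) / 32) × 10 = 85.9219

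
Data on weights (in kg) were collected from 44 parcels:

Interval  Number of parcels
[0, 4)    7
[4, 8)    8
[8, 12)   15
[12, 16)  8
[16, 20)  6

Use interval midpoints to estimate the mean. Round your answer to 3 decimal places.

9.818

Midpoints: 2, 6, 10, 14, 18
Σfm = 7×2 + 8×6 + 15×10 + 8×14 + 6×18 = 432
n = Σf = 44
Mean = 432 / 44 = 9.8182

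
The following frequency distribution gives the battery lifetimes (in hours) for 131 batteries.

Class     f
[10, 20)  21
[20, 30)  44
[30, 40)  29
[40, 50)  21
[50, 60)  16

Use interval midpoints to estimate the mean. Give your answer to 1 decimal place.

32.5

Midpoints: 15, 25, 35, 45, 55
Σfm = 21×15 + 44×25 + 29×35 + 21×45 + 16×55 = 4255
n = Σf = 131
Mean = 4255 / 131 = 32.4809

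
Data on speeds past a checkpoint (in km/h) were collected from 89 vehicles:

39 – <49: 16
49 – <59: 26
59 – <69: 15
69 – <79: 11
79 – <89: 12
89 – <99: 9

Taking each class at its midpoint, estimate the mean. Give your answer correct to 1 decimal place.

Midpoints: 44, 54, 64, 74, 84, 94
Σfm = 16×44 + 26×54 + 15×64 + 11×74 + 12×84 + 9×94 = 5736
n = Σf = 89
Mean = 5736 / 89 = 64.4494

64.4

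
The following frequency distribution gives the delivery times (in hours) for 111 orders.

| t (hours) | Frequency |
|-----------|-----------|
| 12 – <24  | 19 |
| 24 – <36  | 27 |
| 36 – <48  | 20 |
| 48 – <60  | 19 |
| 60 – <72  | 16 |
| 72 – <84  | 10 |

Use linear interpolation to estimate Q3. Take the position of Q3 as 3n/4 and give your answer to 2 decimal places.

58.89

Cumulative frequencies: 19, 46, 66, 85, 101, 111
n = 111; position = 3n/4 = 83.25.
This falls in the class 48 – <60: L = 48, F = 66, f = 19, h = 12.
Upper quartile ≈ 48 + ((83.25 − 66) / 19) × 12 = 58.8947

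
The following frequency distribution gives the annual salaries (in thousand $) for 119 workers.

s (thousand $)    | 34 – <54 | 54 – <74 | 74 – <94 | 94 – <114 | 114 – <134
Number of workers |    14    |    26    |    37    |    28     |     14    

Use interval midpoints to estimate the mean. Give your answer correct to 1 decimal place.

84.3

Midpoints: 44, 64, 84, 104, 124
Σfm = 14×44 + 26×64 + 37×84 + 28×104 + 14×124 = 10036
n = Σf = 119
Mean = 10036 / 119 = 84.3361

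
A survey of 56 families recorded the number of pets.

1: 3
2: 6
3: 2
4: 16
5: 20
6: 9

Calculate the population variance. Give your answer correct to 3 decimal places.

Values: 1, 2, 3, 4, 5, 6
n = 56, Σfx = 239, mean = 4.2679
Σfx² = 1125
Σf(x − x̄)² = Σfx² − (Σfx)²/n = 1125 − 239²/56 = 104.9821
Population variance = 104.9821 / 56 = 1.8747

1.875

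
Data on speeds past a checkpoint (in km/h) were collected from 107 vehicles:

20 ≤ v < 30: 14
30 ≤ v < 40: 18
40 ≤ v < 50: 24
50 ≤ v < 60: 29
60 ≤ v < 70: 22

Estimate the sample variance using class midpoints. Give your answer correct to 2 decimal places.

Midpoints: 25, 35, 45, 55, 65
n = 107, Σfm = 5085, mean = 47.5234
Σfm² = 260075
Σf(m − x̄)² = Σfm² − (Σfm)²/n = 260075 − 5085²/107 = 18418.6916
Sample variance = 18418.6916 / 106 = 173.7612

173.76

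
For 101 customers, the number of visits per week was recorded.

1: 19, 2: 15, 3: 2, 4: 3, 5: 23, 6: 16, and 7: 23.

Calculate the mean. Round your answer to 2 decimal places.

Values: 1, 2, 3, 4, 5, 6, 7
Σfx = 19×1 + 15×2 + 2×3 + 3×4 + 23×5 + 16×6 + 23×7 = 439
n = Σf = 101
Mean = 439 / 101 = 4.3465

4.35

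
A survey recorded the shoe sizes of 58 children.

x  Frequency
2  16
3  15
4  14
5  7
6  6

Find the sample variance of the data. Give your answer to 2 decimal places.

1.69

Values: 2, 3, 4, 5, 6
n = 58, Σfx = 204, mean = 3.5172
Σfx² = 814
Σf(x − x̄)² = Σfx² − (Σfx)²/n = 814 − 204²/58 = 96.4828
Sample variance = 96.4828 / 57 = 1.6927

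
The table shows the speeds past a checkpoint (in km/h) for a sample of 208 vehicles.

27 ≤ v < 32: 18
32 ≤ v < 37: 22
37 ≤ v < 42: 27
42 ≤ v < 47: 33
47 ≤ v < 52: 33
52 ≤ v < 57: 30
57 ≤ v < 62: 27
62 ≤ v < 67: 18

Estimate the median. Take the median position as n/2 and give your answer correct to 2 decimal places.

47.61

Cumulative frequencies: 18, 40, 67, 100, 133, 163, 190, 208
n = 208; position = n/2 = 104.
This falls in the class 47 ≤ v < 52: L = 47, F = 100, f = 33, h = 5.
Median ≈ 47 + ((104 − 100) / 33) × 5 = 47.6061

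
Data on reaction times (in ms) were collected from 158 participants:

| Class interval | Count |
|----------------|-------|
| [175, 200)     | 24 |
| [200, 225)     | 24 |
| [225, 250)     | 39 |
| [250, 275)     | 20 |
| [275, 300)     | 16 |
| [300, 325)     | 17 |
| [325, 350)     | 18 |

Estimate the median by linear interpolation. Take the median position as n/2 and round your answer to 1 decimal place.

244.9

Cumulative frequencies: 24, 48, 87, 107, 123, 140, 158
n = 158; position = n/2 = 79.
This falls in the class [225, 250): L = 225, F = 48, f = 39, h = 25.
Median ≈ 225 + ((79 − 48) / 39) × 25 = 244.8718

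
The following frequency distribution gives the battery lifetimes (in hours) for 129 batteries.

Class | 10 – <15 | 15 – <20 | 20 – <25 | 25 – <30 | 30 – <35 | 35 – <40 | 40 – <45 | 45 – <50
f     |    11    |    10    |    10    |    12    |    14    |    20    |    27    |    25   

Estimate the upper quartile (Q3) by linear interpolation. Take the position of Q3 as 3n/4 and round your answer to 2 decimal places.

Cumulative frequencies: 11, 21, 31, 43, 57, 77, 104, 129
n = 129; position = 3n/4 = 96.75.
This falls in the class 40 – <45: L = 40, F = 77, f = 27, h = 5.
Upper quartile ≈ 40 + ((96.75 − 77) / 27) × 5 = 43.6574

43.66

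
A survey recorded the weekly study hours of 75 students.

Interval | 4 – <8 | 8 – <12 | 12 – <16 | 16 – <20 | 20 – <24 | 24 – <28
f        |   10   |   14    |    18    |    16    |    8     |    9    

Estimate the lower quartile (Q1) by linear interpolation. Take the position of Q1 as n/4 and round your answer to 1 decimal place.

Cumulative frequencies: 10, 24, 42, 58, 66, 75
n = 75; position = n/4 = 18.75.
This falls in the class 8 – <12: L = 8, F = 10, f = 14, h = 4.
Lower quartile ≈ 8 + ((18.75 − 10) / 14) × 4 = 10.5000

10.5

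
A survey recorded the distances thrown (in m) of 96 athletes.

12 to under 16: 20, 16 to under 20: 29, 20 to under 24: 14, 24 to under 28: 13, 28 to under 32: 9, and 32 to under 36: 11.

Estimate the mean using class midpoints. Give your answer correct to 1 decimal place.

21.8

Midpoints: 14, 18, 22, 26, 30, 34
Σfm = 20×14 + 29×18 + 14×22 + 13×26 + 9×30 + 11×34 = 2092
n = Σf = 96
Mean = 2092 / 96 = 21.7917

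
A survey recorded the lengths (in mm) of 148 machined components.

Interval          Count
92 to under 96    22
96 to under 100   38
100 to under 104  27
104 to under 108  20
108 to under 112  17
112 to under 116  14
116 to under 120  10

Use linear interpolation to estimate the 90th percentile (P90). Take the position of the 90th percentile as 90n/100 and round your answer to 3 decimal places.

114.629

Cumulative frequencies: 22, 60, 87, 107, 124, 138, 148
n = 148; position = 90n/100 = 133.2.
This falls in the class 112 to under 116: L = 112, F = 124, f = 14, h = 4.
90th percentile ≈ 112 + ((133.2 − 124) / 14) × 4 = 114.6286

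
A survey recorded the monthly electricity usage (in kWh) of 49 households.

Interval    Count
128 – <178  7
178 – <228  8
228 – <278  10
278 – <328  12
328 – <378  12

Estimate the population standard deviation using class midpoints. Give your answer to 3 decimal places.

Midpoints: 153, 203, 253, 303, 353
n = 49, Σfm = 13097, mean = 267.2857
Σfm² = 3730641
Σf(m − x̄)² = Σfm² − (Σfm)²/n = 3730641 − 13097²/49 = 230000.0000
Population variance = 230000.0000 / 49 = 4693.8776
Standard deviation = √4693.8776 = 68.5119

68.512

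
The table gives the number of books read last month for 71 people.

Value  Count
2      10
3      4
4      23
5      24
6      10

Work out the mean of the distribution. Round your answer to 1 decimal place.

Values: 2, 3, 4, 5, 6
Σfx = 10×2 + 4×3 + 23×4 + 24×5 + 10×6 = 304
n = Σf = 71
Mean = 304 / 71 = 4.2817

4.3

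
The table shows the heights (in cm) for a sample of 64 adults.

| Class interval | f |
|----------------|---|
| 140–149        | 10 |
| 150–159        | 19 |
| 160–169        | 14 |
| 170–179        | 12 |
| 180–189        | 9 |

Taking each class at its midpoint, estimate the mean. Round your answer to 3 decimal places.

Midpoints: 144.5, 154.5, 164.5, 174.5, 184.5
Σfm = 10×144.5 + 19×154.5 + 14×164.5 + 12×174.5 + 9×184.5 = 10438
n = Σf = 64
Mean = 10438 / 64 = 163.0938

163.094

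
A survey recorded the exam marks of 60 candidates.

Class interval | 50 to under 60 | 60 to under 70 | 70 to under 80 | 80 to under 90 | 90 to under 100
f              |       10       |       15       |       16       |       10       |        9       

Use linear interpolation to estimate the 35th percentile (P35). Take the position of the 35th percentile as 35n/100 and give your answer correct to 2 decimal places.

Cumulative frequencies: 10, 25, 41, 51, 60
n = 60; position = 35n/100 = 21.
This falls in the class 60 to under 70: L = 60, F = 10, f = 15, h = 10.
35th percentile ≈ 60 + ((21 − 10) / 15) × 10 = 67.3333

67.33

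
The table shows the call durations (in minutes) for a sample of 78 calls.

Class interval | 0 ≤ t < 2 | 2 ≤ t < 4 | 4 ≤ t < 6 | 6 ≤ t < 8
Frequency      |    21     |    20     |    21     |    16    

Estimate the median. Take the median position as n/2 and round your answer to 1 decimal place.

Cumulative frequencies: 21, 41, 62, 78
n = 78; position = n/2 = 39.
This falls in the class 2 ≤ t < 4: L = 2, F = 21, f = 20, h = 2.
Median ≈ 2 + ((39 − 21) / 20) × 2 = 3.8000

3.8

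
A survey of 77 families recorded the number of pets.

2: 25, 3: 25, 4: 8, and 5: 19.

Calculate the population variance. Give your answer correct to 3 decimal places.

1.341

Values: 2, 3, 4, 5
n = 77, Σfx = 252, mean = 3.2727
Σfx² = 928
Σf(x − x̄)² = Σfx² − (Σfx)²/n = 928 − 252²/77 = 103.2727
Population variance = 103.2727 / 77 = 1.3412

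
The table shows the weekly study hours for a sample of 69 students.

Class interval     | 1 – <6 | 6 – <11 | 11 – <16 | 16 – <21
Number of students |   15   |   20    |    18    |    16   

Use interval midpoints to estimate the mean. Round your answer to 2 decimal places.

Midpoints: 3.5, 8.5, 13.5, 18.5
Σfm = 15×3.5 + 20×8.5 + 18×13.5 + 16×18.5 = 761.5
n = Σf = 69
Mean = 761.5 / 69 = 11.0362

11.04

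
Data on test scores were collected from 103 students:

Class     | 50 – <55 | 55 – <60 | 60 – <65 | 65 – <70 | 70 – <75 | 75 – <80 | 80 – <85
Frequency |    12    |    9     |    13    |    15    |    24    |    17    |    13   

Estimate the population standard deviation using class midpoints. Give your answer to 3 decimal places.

Midpoints: 52.5, 57.5, 62.5, 67.5, 72.5, 77.5, 82.5
n = 103, Σfm = 7102.5, mean = 68.9563
Σfm² = 498693.75
Σf(m − x̄)² = Σfm² − (Σfm)²/n = 498693.75 − 7102.5²/103 = 8931.5534
Population variance = 8931.5534 / 103 = 86.7141
Standard deviation = √86.7141 = 9.3120

9.312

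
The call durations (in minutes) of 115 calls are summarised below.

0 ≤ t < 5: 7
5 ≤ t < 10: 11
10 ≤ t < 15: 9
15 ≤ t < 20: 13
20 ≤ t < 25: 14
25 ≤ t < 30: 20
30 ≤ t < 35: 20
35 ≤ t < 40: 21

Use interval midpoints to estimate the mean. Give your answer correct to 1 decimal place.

Midpoints: 2.5, 7.5, 12.5, 17.5, 22.5, 27.5, 32.5, 37.5
Σfm = 7×2.5 + 11×7.5 + 9×12.5 + 13×17.5 + 14×22.5 + 20×27.5 + 20×32.5 + 21×37.5 = 2742.5
n = Σf = 115
Mean = 2742.5 / 115 = 23.8478

23.8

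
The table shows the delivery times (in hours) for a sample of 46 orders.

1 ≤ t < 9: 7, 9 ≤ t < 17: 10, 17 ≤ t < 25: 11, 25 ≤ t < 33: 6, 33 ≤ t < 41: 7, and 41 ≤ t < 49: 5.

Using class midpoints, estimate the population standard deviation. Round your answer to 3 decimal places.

12.614

Midpoints: 5, 13, 21, 29, 37, 45
n = 46, Σfm = 1054, mean = 22.9130
Σfm² = 31470
Σf(m − x̄)² = Σfm² − (Σfm)²/n = 31470 − 1054²/46 = 7319.6522
Population variance = 7319.6522 / 46 = 159.1229
Standard deviation = √159.1229 = 12.6144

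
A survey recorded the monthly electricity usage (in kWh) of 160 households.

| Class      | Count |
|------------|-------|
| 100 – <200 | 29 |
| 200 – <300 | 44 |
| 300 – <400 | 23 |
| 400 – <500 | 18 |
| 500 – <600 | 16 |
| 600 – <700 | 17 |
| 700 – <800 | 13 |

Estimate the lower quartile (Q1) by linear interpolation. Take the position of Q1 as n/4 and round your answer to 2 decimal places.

Cumulative frequencies: 29, 73, 96, 114, 130, 147, 160
n = 160; position = n/4 = 40.
This falls in the class 200 – <300: L = 200, F = 29, f = 44, h = 100.
Lower quartile ≈ 200 + ((40 − 29) / 44) × 100 = 225.0000

225.00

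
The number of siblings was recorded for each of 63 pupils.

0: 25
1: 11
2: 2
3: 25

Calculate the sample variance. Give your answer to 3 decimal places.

Values: 0, 1, 2, 3
n = 63, Σfx = 90, mean = 1.4286
Σfx² = 244
Σf(x − x̄)² = Σfx² − (Σfx)²/n = 244 − 90²/63 = 115.4286
Sample variance = 115.4286 / 62 = 1.8618

1.862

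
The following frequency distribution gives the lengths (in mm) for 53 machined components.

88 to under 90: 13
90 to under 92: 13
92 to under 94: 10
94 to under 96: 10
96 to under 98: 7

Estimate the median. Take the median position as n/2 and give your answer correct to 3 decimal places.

Cumulative frequencies: 13, 26, 36, 46, 53
n = 53; position = n/2 = 26.5.
This falls in the class 92 to under 94: L = 92, F = 26, f = 10, h = 2.
Median ≈ 92 + ((26.5 − 26) / 10) × 2 = 92.1000

92.100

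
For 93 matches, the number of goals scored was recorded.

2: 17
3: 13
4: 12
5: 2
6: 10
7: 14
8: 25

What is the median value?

6

Cumulative frequencies: 17, 30, 42, 44, 54, 68, 93
n = 93, so the median is the value in position (n+1)/2 = 47.
Position 47 falls at value 6.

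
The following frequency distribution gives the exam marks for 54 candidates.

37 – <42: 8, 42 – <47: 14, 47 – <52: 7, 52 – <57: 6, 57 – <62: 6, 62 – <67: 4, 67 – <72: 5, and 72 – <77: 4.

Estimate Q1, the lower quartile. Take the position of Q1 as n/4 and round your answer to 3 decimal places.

43.964

Cumulative frequencies: 8, 22, 29, 35, 41, 45, 50, 54
n = 54; position = n/4 = 13.5.
This falls in the class 42 – <47: L = 42, F = 8, f = 14, h = 5.
Lower quartile ≈ 42 + ((13.5 − 8) / 14) × 5 = 43.9643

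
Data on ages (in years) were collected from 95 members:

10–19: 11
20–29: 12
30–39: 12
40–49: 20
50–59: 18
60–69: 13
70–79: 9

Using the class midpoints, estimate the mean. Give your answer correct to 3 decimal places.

Midpoints: 14.5, 24.5, 34.5, 44.5, 54.5, 64.5, 74.5
Σfm = 11×14.5 + 12×24.5 + 12×34.5 + 20×44.5 + 18×54.5 + 13×64.5 + 9×74.5 = 4247.5
n = Σf = 95
Mean = 4247.5 / 95 = 44.7105

44.711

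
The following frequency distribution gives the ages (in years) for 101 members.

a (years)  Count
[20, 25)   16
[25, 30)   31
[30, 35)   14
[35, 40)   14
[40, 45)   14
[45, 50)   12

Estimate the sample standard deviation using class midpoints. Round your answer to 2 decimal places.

Midpoints: 22.5, 27.5, 32.5, 37.5, 42.5, 47.5
n = 101, Σfm = 3357.5, mean = 33.2426
Σfm² = 118381.25
Σf(m − x̄)² = Σfm² − (Σfm)²/n = 118381.25 − 3357.5²/101 = 6769.3069
Sample variance = 6769.3069 / 100 = 67.6931
Standard deviation = √67.6931 = 8.2276

8.23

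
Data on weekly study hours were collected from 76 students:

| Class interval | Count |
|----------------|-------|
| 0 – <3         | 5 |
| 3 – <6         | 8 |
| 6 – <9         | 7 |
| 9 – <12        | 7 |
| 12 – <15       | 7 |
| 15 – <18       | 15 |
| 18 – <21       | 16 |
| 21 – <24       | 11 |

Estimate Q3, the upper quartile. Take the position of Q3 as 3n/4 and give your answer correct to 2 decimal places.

Cumulative frequencies: 5, 13, 20, 27, 34, 49, 65, 76
n = 76; position = 3n/4 = 57.
This falls in the class 18 – <21: L = 18, F = 49, f = 16, h = 3.
Upper quartile ≈ 18 + ((57 − 49) / 16) × 3 = 19.5000

19.50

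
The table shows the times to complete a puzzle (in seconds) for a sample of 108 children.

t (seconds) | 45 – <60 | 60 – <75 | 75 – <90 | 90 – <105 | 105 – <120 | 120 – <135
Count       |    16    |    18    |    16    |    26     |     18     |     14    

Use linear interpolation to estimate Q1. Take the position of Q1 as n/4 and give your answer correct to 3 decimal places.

69.167

Cumulative frequencies: 16, 34, 50, 76, 94, 108
n = 108; position = n/4 = 27.
This falls in the class 60 – <75: L = 60, F = 16, f = 18, h = 15.
Lower quartile ≈ 60 + ((27 − 16) / 18) × 15 = 69.1667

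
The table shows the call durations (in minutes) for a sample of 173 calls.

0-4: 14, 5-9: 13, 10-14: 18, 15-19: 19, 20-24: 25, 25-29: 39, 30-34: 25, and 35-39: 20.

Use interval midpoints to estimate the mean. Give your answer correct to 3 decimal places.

Midpoints: 2, 7, 12, 17, 22, 27, 32, 37
Σfm = 14×2 + 13×7 + 18×12 + 19×17 + 25×22 + 39×27 + 25×32 + 20×37 = 3801
n = Σf = 173
Mean = 3801 / 173 = 21.9711

21.971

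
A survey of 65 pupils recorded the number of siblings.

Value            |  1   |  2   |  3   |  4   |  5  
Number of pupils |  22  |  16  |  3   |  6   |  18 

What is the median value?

2

Cumulative frequencies: 22, 38, 41, 47, 65
n = 65, so the median is the value in position (n+1)/2 = 33.
Position 33 falls at value 2.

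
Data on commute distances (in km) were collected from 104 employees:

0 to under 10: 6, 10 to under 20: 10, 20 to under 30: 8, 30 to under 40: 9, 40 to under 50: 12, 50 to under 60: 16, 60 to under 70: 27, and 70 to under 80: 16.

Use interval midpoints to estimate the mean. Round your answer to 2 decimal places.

48.75

Midpoints: 5, 15, 25, 35, 45, 55, 65, 75
Σfm = 6×5 + 10×15 + 8×25 + 9×35 + 12×45 + 16×55 + 27×65 + 16×75 = 5070
n = Σf = 104
Mean = 5070 / 104 = 48.7500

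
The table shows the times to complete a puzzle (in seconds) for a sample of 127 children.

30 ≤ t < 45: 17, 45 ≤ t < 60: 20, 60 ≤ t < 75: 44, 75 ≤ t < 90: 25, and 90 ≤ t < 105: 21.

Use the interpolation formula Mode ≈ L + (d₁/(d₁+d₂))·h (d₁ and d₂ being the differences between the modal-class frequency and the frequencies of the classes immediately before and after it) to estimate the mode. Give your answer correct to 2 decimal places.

68.37

Modal class: 60 ≤ t < 75 (highest frequency 44).
d₁ = 44 − 20 = 24, d₂ = 44 − 25 = 19
Mode ≈ 60 + (24/(24+19)) × 15 = 60 + 8.3721 = 68.3721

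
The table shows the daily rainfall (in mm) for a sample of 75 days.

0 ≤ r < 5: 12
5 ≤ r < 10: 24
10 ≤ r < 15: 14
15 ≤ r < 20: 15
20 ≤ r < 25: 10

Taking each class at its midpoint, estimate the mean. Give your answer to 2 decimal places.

Midpoints: 2.5, 7.5, 12.5, 17.5, 22.5
Σfm = 12×2.5 + 24×7.5 + 14×12.5 + 15×17.5 + 10×22.5 = 872.5
n = Σf = 75
Mean = 872.5 / 75 = 11.6333

11.63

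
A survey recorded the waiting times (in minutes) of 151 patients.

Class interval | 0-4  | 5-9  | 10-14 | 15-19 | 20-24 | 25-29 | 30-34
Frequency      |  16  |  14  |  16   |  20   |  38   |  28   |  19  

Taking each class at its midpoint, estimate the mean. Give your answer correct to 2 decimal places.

18.95

Midpoints: 2, 7, 12, 17, 22, 27, 32
Σfm = 16×2 + 14×7 + 16×12 + 20×17 + 38×22 + 28×27 + 19×32 = 2862
n = Σf = 151
Mean = 2862 / 151 = 18.9536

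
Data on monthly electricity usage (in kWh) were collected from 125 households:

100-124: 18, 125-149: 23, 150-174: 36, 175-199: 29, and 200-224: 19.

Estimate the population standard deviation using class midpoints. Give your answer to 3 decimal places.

31.582

Midpoints: 112, 137, 162, 187, 212
n = 125, Σfm = 20450, mean = 163.6000
Σfm² = 3470300
Σf(m − x̄)² = Σfm² − (Σfm)²/n = 3470300 − 20450²/125 = 124680.0000
Population variance = 124680.0000 / 125 = 997.4400
Standard deviation = √997.4400 = 31.5823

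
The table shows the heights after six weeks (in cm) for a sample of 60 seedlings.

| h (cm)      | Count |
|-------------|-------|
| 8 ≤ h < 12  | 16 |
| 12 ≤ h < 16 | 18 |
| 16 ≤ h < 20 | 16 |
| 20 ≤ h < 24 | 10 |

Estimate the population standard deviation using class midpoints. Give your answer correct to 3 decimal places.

4.174

Midpoints: 10, 14, 18, 22
n = 60, Σfm = 920, mean = 15.3333
Σfm² = 15152
Σf(m − x̄)² = Σfm² − (Σfm)²/n = 15152 − 920²/60 = 1045.3333
Population variance = 1045.3333 / 60 = 17.4222
Standard deviation = √17.4222 = 4.1740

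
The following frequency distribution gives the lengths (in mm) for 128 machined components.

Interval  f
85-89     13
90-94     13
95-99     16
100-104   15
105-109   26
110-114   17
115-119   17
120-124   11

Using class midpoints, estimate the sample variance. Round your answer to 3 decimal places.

111.264

Midpoints: 87, 92, 97, 102, 107, 112, 117, 122
n = 128, Σfm = 13426, mean = 104.8906
Σfm² = 1422392
Σf(m − x̄)² = Σfm² − (Σfm)²/n = 1422392 − 13426²/128 = 14130.4688
Sample variance = 14130.4688 / 127 = 111.2635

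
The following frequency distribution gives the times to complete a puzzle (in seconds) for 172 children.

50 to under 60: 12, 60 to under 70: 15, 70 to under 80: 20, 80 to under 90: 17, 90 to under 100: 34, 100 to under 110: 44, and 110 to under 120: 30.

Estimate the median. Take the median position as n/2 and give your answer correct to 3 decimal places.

Cumulative frequencies: 12, 27, 47, 64, 98, 142, 172
n = 172; position = n/2 = 86.
This falls in the class 90 to under 100: L = 90, F = 64, f = 34, h = 10.
Median ≈ 90 + ((86 − 64) / 34) × 10 = 96.4706

96.471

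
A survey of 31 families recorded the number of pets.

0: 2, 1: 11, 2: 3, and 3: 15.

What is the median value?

Cumulative frequencies: 2, 13, 16, 31
n = 31, so the median is the value in position (n+1)/2 = 16.
Position 16 falls at value 2.

2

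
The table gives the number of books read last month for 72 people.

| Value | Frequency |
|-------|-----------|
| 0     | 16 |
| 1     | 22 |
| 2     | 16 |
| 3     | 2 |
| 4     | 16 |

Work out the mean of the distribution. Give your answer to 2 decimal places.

Values: 0, 1, 2, 3, 4
Σfx = 16×0 + 22×1 + 16×2 + 2×3 + 16×4 = 124
n = Σf = 72
Mean = 124 / 72 = 1.7222

1.72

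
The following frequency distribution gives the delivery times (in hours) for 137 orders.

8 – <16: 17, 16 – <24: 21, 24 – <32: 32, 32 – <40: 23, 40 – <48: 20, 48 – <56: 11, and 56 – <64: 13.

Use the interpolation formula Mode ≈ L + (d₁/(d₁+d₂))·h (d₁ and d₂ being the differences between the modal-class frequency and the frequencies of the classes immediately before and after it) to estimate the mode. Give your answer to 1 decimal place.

28.4

Modal class: 24 – <32 (highest frequency 32).
d₁ = 32 − 21 = 11, d₂ = 32 − 23 = 9
Mode ≈ 24 + (11/(11+9)) × 8 = 24 + 4.4000 = 28.4000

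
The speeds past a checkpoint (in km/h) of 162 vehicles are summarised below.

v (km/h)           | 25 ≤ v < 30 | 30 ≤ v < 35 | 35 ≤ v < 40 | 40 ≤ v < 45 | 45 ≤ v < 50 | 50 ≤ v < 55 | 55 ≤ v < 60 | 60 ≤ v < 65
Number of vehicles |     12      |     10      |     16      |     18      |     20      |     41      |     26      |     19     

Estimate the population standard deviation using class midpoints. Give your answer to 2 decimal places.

Midpoints: 27.5, 32.5, 37.5, 42.5, 47.5, 52.5, 57.5, 62.5
n = 162, Σfm = 7805, mean = 48.1790
Σfm² = 392962.5
Σf(m − x̄)² = Σfm² − (Σfm)²/n = 392962.5 − 7805²/162 = 16925.3086
Population variance = 16925.3086 / 162 = 104.4772
Standard deviation = √104.4772 = 10.2214

10.22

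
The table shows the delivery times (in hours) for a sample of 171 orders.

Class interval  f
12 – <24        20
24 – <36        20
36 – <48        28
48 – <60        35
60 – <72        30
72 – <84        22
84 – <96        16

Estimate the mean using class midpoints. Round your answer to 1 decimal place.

53.6

Midpoints: 18, 30, 42, 54, 66, 78, 90
Σfm = 20×18 + 20×30 + 28×42 + 35×54 + 30×66 + 22×78 + 16×90 = 9162
n = Σf = 171
Mean = 9162 / 171 = 53.5789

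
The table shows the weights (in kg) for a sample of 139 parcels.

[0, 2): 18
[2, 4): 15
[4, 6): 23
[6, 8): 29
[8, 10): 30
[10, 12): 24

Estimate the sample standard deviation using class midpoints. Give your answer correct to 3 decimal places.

3.252

Midpoints: 1, 3, 5, 7, 9, 11
n = 139, Σfm = 915, mean = 6.5827
Σfm² = 7483
Σf(m − x̄)² = Σfm² − (Σfm)²/n = 7483 − 915²/139 = 1459.7986
Sample variance = 1459.7986 / 138 = 10.5783
Standard deviation = √10.5783 = 3.2524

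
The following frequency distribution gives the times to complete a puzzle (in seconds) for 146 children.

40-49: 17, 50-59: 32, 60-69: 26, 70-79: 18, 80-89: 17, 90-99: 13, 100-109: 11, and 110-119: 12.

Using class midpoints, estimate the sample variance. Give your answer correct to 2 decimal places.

458.63

Midpoints: 44.5, 54.5, 64.5, 74.5, 84.5, 94.5, 104.5, 114.5
n = 146, Σfm = 10707, mean = 73.3356
Σfm² = 851706.5
Σf(m − x̄)² = Σfm² − (Σfm)²/n = 851706.5 − 10707²/146 = 66502.0548
Sample variance = 66502.0548 / 145 = 458.6349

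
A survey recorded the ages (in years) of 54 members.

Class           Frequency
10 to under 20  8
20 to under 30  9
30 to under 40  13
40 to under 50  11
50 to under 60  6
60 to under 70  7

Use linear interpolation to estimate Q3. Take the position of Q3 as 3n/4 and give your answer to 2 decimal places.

49.55

Cumulative frequencies: 8, 17, 30, 41, 47, 54
n = 54; position = 3n/4 = 40.5.
This falls in the class 40 to under 50: L = 40, F = 30, f = 11, h = 10.
Upper quartile ≈ 40 + ((40.5 − 30) / 11) × 10 = 49.5455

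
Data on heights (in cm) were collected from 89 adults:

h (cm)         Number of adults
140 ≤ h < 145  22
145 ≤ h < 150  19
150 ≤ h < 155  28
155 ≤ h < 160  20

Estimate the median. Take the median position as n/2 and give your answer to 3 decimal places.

Cumulative frequencies: 22, 41, 69, 89
n = 89; position = n/2 = 44.5.
This falls in the class 150 ≤ h < 155: L = 150, F = 41, f = 28, h = 5.
Median ≈ 150 + ((44.5 − 41) / 28) × 5 = 150.6250

150.625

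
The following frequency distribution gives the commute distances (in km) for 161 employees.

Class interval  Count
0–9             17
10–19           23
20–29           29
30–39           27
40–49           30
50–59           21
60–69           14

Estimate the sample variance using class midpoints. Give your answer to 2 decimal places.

Midpoints: 4.5, 14.5, 24.5, 34.5, 44.5, 54.5, 64.5
n = 161, Σfm = 5434.5, mean = 33.7547
Σfm² = 234750.25
Σf(m − x̄)² = Σfm² − (Σfm)²/n = 234750.25 − 5434.5²/161 = 51310.5590
Sample variance = 51310.5590 / 160 = 320.6910

320.69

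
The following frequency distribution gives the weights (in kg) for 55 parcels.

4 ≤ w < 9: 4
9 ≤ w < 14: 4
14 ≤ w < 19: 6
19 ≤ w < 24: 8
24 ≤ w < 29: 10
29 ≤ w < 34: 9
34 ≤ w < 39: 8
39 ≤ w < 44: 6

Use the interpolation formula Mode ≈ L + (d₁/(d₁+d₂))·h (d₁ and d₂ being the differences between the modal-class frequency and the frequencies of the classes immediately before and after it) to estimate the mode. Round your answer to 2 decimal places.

27.33

Modal class: 24 ≤ w < 29 (highest frequency 10).
d₁ = 10 − 8 = 2, d₂ = 10 − 9 = 1
Mode ≈ 24 + (2/(2+1)) × 5 = 24 + 3.3333 = 27.3333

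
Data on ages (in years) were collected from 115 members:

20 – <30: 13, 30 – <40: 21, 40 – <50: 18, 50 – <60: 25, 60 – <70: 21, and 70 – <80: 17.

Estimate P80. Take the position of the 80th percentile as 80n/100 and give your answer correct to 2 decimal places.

Cumulative frequencies: 13, 34, 52, 77, 98, 115
n = 115; position = 80n/100 = 92.
This falls in the class 60 – <70: L = 60, F = 77, f = 21, h = 10.
80th percentile ≈ 60 + ((92 − 77) / 21) × 10 = 67.1429

67.14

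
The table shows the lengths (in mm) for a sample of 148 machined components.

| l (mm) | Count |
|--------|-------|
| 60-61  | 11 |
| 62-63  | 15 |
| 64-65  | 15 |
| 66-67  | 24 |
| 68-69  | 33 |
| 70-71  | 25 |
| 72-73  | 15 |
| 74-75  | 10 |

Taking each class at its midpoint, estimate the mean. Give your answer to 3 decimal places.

67.716

Midpoints: 60.5, 62.5, 64.5, 66.5, 68.5, 70.5, 72.5, 74.5
Σfm = 11×60.5 + 15×62.5 + 15×64.5 + 24×66.5 + 33×68.5 + 25×70.5 + 15×72.5 + 10×74.5 = 10022
n = Σf = 148
Mean = 10022 / 148 = 67.7162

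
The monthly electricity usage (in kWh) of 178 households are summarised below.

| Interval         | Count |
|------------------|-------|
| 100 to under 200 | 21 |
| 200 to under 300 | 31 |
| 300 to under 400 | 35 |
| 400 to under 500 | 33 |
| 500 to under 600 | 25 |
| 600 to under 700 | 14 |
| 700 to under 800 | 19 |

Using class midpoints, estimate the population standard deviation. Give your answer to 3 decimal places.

Midpoints: 150, 250, 350, 450, 550, 650, 750
n = 178, Σfm = 75100, mean = 421.9101
Σfm² = 37545000
Σf(m − x̄)² = Σfm² − (Σfm)²/n = 37545000 − 75100²/178 = 5859550.5618
Population variance = 5859550.5618 / 178 = 32918.8234
Standard deviation = √32918.8234 = 181.4355

181.435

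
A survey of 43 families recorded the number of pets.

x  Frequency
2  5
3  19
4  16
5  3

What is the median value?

Cumulative frequencies: 5, 24, 40, 43
n = 43, so the median is the value in position (n+1)/2 = 22.
Position 22 falls at value 3.

3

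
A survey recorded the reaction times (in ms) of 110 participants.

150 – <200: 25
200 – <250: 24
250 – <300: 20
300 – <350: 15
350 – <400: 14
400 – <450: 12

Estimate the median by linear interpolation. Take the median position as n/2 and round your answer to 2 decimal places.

Cumulative frequencies: 25, 49, 69, 84, 98, 110
n = 110; position = n/2 = 55.
This falls in the class 250 – <300: L = 250, F = 49, f = 20, h = 50.
Median ≈ 250 + ((55 − 49) / 20) × 50 = 265.0000

265.00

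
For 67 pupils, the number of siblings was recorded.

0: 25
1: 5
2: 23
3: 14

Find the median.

2

Cumulative frequencies: 25, 30, 53, 67
n = 67, so the median is the value in position (n+1)/2 = 34.
Position 34 falls at value 2.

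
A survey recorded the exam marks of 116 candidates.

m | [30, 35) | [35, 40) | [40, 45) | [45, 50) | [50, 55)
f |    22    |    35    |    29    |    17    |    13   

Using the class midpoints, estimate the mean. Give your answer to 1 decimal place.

40.9

Midpoints: 32.5, 37.5, 42.5, 47.5, 52.5
Σfm = 22×32.5 + 35×37.5 + 29×42.5 + 17×47.5 + 13×52.5 = 4750
n = Σf = 116
Mean = 4750 / 116 = 40.9483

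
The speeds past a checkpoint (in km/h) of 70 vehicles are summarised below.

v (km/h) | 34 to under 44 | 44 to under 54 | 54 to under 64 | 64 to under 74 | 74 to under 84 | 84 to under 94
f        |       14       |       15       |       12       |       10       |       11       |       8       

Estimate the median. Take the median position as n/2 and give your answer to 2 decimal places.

Cumulative frequencies: 14, 29, 41, 51, 62, 70
n = 70; position = n/2 = 35.
This falls in the class 54 to under 64: L = 54, F = 29, f = 12, h = 10.
Median ≈ 54 + ((35 − 29) / 12) × 10 = 59.0000

59.00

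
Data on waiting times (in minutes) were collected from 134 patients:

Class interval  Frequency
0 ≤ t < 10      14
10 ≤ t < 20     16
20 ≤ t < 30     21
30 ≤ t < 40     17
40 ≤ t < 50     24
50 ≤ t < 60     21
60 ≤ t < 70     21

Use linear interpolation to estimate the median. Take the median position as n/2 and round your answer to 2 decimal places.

39.41

Cumulative frequencies: 14, 30, 51, 68, 92, 113, 134
n = 134; position = n/2 = 67.
This falls in the class 30 ≤ t < 40: L = 30, F = 51, f = 17, h = 10.
Median ≈ 30 + ((67 − 51) / 17) × 10 = 39.4118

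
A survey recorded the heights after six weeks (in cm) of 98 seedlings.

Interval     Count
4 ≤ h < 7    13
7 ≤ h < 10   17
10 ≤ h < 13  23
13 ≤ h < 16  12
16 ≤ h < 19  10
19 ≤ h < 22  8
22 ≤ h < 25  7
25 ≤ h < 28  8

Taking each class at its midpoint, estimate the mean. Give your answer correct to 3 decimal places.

13.980

Midpoints: 5.5, 8.5, 11.5, 14.5, 17.5, 20.5, 23.5, 26.5
Σfm = 13×5.5 + 17×8.5 + 23×11.5 + 12×14.5 + 10×17.5 + 8×20.5 + 7×23.5 + 8×26.5 = 1370
n = Σf = 98
Mean = 1370 / 98 = 13.9796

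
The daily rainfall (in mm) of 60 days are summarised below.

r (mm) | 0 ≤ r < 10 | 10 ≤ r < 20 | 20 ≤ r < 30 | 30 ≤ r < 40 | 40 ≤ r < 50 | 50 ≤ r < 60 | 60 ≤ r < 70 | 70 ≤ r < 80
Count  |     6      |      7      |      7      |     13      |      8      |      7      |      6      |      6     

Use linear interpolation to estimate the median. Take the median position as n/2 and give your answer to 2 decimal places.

Cumulative frequencies: 6, 13, 20, 33, 41, 48, 54, 60
n = 60; position = n/2 = 30.
This falls in the class 30 ≤ r < 40: L = 30, F = 20, f = 13, h = 10.
Median ≈ 30 + ((30 − 20) / 13) × 10 = 37.6923

37.69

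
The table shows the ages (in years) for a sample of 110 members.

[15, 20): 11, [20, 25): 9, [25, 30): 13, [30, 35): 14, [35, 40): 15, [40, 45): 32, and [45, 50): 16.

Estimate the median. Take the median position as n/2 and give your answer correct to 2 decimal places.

37.67

Cumulative frequencies: 11, 20, 33, 47, 62, 94, 110
n = 110; position = n/2 = 55.
This falls in the class [35, 40): L = 35, F = 47, f = 15, h = 5.
Median ≈ 35 + ((55 − 47) / 15) × 5 = 37.6667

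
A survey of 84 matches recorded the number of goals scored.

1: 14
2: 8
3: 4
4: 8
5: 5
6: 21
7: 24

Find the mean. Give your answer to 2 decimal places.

4.68

Values: 1, 2, 3, 4, 5, 6, 7
Σfx = 14×1 + 8×2 + 4×3 + 8×4 + 5×5 + 21×6 + 24×7 = 393
n = Σf = 84
Mean = 393 / 84 = 4.6786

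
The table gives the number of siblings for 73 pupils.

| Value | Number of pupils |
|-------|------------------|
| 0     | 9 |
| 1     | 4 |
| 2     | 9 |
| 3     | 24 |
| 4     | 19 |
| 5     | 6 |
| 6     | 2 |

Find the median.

3

Cumulative frequencies: 9, 13, 22, 46, 65, 71, 73
n = 73, so the median is the value in position (n+1)/2 = 37.
Position 37 falls at value 3.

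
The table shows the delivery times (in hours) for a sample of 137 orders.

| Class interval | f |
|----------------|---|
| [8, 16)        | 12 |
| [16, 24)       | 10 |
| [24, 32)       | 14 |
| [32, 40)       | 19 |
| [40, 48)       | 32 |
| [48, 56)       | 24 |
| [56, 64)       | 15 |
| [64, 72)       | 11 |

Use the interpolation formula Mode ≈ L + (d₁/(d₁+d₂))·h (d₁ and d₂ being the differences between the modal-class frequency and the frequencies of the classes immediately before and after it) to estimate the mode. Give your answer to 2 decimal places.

44.95

Modal class: [40, 48) (highest frequency 32).
d₁ = 32 − 19 = 13, d₂ = 32 − 24 = 8
Mode ≈ 40 + (13/(13+8)) × 8 = 40 + 4.9524 = 44.9524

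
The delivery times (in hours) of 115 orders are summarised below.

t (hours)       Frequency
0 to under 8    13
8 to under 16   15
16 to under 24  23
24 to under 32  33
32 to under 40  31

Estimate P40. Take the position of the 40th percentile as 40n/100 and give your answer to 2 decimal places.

Cumulative frequencies: 13, 28, 51, 84, 115
n = 115; position = 40n/100 = 46.
This falls in the class 16 to under 24: L = 16, F = 28, f = 23, h = 8.
40th percentile ≈ 16 + ((46 − 28) / 23) × 8 = 22.2609

22.26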